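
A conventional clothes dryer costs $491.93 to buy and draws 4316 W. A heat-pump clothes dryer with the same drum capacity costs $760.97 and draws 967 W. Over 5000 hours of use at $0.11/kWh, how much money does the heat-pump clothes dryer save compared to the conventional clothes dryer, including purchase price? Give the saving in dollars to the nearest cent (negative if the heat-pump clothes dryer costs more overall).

$1572.91

conventional clothes dryer: $491.93 + (4316/1000) kW × 5000 h × $0.11 = $491.93 + $2373.8 = $2865.73
heat-pump clothes dryer: $760.97 + (967/1000) kW × 5000 h × $0.11 = $760.97 + $531.85 = $1292.82
Saving = $2865.73 − $1292.82 = $1572.91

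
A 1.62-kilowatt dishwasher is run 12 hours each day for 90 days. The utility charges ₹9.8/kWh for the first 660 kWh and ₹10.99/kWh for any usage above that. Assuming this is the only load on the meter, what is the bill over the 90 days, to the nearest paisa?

Runtime = 12 h/day × 90 days = 1080 h
Energy = 1.62 kW × 1080 h = 1749.6 kWh
Tier 1 (0–660 kWh): 660 × ₹9.8 = ₹6468
Above 660 kWh: 1089.6 × ₹10.99 = ₹11974.704
Bill = ₹18442.70

₹18442.70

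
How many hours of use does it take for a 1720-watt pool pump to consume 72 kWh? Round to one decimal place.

41.9 h

Hours = 72 kWh ÷ 1.72 kW = 41.9 h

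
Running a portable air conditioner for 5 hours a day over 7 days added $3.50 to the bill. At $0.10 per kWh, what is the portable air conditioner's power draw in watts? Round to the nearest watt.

Energy = $3.50 ÷ $0.10/kWh = 35 kWh
Runtime = 5 h/day × 7 days = 35 h
Power = 35 kWh ÷ 35 h = 1 kW = 1000 W

1000 W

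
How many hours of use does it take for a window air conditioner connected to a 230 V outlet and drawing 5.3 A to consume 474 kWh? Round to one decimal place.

Power = 5.3 A × 230 V = 1219 W = 1.219 kW
Hours = 474 kWh ÷ 1.219 kW = 388.8 h

388.8 h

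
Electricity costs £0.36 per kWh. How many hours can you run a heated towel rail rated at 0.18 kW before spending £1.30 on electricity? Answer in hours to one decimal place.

Energy available = £1.30 ÷ £0.36/kWh = 3.6111 kWh
Hours = 3.6111 kWh ÷ 0.18 kW = 20.1 h

20.1 h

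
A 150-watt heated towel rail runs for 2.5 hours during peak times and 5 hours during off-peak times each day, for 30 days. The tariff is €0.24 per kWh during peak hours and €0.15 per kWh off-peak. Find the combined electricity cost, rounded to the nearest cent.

Peak energy = 0.15 kW × 2.5 h × 30 = 11.25 kWh
Off-peak energy = 0.15 kW × 5 h × 30 = 22.5 kWh
Cost = 11.25 × €0.24 + 22.5 × €0.15 = €2.7 + €3.375 = €6.08

€6.08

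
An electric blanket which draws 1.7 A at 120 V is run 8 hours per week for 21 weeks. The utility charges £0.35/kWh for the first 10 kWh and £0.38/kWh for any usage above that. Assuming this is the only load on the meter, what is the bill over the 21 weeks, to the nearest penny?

£12.72

Power = 1.7 A × 120 V = 204 W = 0.204 kW
Runtime = 8 h/week × 21 weeks = 168 h
Energy = 0.204 kW × 168 h = 34.272 kWh
Tier 1 (0–10 kWh): 10 × £0.35 = £3.5
Above 10 kWh: 24.272 × £0.38 = £9.22336
Bill = £12.72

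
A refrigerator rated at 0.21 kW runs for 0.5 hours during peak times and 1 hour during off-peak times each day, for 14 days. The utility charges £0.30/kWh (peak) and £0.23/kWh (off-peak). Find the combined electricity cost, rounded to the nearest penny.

Peak energy = 0.21 kW × 0.5 h × 14 = 1.47 kWh
Off-peak energy = 0.21 kW × 1 h × 14 = 2.94 kWh
Cost = 1.47 × £0.30 + 2.94 × £0.23 = £0.441 + £0.6762 = £1.12

£1.12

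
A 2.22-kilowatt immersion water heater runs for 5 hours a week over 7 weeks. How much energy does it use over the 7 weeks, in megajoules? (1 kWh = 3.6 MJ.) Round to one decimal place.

279.7 MJ

Runtime = 5 h/week × 7 weeks = 35 h
Energy = 2.22 kW × 35 h = 77.7 kWh
= 77.7 × 3.6 MJ = 279.7 MJ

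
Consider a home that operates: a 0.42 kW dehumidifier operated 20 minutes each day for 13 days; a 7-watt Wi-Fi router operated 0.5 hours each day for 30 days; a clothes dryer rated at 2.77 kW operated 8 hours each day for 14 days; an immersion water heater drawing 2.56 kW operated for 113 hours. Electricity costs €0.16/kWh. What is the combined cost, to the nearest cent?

dehumidifier: Runtime = 20 min × 13 = 260 min = 4.333333… h
dehumidifier: 0.42 kW × 4.333333… h = 1.82 kWh
Wi-Fi router: Runtime = 0.5 h/day × 30 days = 15 h
Wi-Fi router: 0.007 kW × 15 h = 0.105 kWh
clothes dryer: Runtime = 8 h/day × 14 days = 112 h
clothes dryer: 2.77 kW × 112 h = 310.24 kWh
immersion water heater: 2.56 kW × 113 h = 289.28 kWh
Total energy = 601.445 kWh
Cost = 601.445 × €0.16 = €96.23

€96.23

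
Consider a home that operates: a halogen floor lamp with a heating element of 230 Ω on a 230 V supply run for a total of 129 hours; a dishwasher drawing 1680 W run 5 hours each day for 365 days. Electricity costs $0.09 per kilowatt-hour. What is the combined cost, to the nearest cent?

$278.61

halogen floor lamp: Power = V²/R = 230²/230 = 230 W = 0.23 kW
halogen floor lamp: 0.23 kW × 129 h = 29.67 kWh
dishwasher: Runtime = 5 h/day × 365 days = 1825 h
dishwasher: 1.68 kW × 1825 h = 3066 kWh
Total energy = 3095.67 kWh
Cost = 3095.67 × $0.09 = $278.61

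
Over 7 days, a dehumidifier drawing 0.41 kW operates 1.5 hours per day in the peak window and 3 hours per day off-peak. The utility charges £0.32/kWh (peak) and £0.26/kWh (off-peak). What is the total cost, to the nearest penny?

Peak energy = 0.41 kW × 1.5 h × 7 = 4.305 kWh
Off-peak energy = 0.41 kW × 3 h × 7 = 8.61 kWh
Cost = 4.305 × £0.32 + 8.61 × £0.26 = £1.3776 + £2.2386 = £3.62

£3.62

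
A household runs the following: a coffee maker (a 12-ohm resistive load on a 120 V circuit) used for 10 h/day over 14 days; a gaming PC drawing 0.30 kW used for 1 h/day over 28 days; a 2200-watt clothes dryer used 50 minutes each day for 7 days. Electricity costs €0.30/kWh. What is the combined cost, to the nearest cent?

coffee maker: Power = V²/R = 120²/12 = 1200 W = 1.2 kW
coffee maker: Runtime = 10 h/day × 14 days = 140 h
coffee maker: 1.2 kW × 140 h = 168 kWh
gaming PC: Runtime = 1 h/day × 28 days = 28 h
gaming PC: 0.3 kW × 28 h = 8.4 kWh
clothes dryer: Runtime = 50 min × 7 = 350 min = 5.833333… h
clothes dryer: 2.2 kW × 5.833333… h = 12.833333… kWh
Total energy = 189.233333… kWh
Cost = 189.233333… × €0.30 = €56.77

€56.77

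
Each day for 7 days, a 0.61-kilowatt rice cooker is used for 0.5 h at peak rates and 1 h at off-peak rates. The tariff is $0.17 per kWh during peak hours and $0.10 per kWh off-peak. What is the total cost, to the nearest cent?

Peak energy = 0.61 kW × 0.5 h × 7 = 2.135 kWh
Off-peak energy = 0.61 kW × 1 h × 7 = 4.27 kWh
Cost = 2.135 × $0.17 + 4.27 × $0.10 = $0.36295 + $0.427 = $0.79

$0.79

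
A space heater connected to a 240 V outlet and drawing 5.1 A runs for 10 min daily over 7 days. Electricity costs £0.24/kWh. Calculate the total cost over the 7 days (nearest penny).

Power = 5.1 A × 240 V = 1224 W = 1.224 kW
Runtime = 10 min × 7 = 70 min = 1.166666… h
Energy = 1.224 kW × 1.166666… h = 1.428 kWh
Cost = 1.428 kWh × £0.24/kWh = £0.34

£0.34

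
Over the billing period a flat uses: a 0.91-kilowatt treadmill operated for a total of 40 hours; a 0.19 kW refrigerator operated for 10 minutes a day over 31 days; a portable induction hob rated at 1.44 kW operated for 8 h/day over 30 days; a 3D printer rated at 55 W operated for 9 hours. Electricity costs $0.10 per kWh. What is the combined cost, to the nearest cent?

treadmill: 0.91 kW × 40 h = 36.4 kWh
refrigerator: Runtime = 10 min × 31 = 310 min = 5.166666… h
refrigerator: 0.19 kW × 5.166666… h = 0.981666… kWh
portable induction hob: Runtime = 8 h/day × 30 days = 240 h
portable induction hob: 1.44 kW × 240 h = 345.6 kWh
3D printer: 0.055 kW × 9 h = 0.495 kWh
Total energy = 383.476666… kWh
Cost = 383.476666… × $0.10 = $38.35

$38.35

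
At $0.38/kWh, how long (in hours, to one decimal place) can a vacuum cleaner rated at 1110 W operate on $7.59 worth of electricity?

Energy available = $7.59 ÷ $0.38/kWh = 19.9737 kWh
Hours = 19.9737 kWh ÷ 1.11 kW = 18.0 h

18.0 h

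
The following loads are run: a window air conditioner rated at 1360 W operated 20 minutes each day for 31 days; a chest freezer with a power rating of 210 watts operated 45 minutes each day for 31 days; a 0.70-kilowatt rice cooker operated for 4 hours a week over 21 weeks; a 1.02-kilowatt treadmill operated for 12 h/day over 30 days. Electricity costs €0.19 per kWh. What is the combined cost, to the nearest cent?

window air conditioner: Runtime = 20 min × 31 = 620 min = 10.333333… h
window air conditioner: 1.36 kW × 10.333333… h = 14.053333… kWh
chest freezer: Runtime = 45 min × 31 = 1395 min = 23.25 h
chest freezer: 0.21 kW × 23.25 h = 4.8825 kWh
rice cooker: Runtime = 4 h/week × 21 weeks = 84 h
rice cooker: 0.7 kW × 84 h = 58.8 kWh
treadmill: Runtime = 12 h/day × 30 days = 360 h
treadmill: 1.02 kW × 360 h = 367.2 kWh
Total energy = 444.935833… kWh
Cost = 444.935833… × €0.19 = €84.54

€84.54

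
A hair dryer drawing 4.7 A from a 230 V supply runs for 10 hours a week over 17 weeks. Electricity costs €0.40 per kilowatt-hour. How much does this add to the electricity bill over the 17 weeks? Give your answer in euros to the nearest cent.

Power = 4.7 A × 230 V = 1081 W = 1.081 kW
Runtime = 10 h/week × 17 weeks = 170 h
Energy = 1.081 kW × 170 h = 183.77 kWh
Cost = 183.77 kWh × €0.40/kWh = €73.51

€73.51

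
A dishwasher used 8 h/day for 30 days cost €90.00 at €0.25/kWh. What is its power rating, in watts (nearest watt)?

Energy = €90.00 ÷ €0.25/kWh = 360 kWh
Runtime = 8 h/day × 30 days = 240 h
Power = 360 kWh ÷ 240 h = 1.5 kW = 1500 W

1500 W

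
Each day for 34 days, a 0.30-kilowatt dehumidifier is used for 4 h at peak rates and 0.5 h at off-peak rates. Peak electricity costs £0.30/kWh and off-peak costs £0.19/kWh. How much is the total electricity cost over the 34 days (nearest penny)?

£13.21

Peak energy = 0.3 kW × 4 h × 34 = 40.8 kWh
Off-peak energy = 0.3 kW × 0.5 h × 34 = 5.1 kWh
Cost = 40.8 × £0.30 + 5.1 × £0.19 = £12.24 + £0.969 = £13.21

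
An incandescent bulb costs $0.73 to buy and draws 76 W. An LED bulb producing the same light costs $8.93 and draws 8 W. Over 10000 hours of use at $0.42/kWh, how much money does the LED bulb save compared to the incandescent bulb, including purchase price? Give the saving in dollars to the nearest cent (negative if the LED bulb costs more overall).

incandescent bulb: $0.73 + (76/1000) kW × 10000 h × $0.42 = $0.73 + $319.2 = $319.93
LED bulb: $8.93 + (8/1000) kW × 10000 h × $0.42 = $8.93 + $33.6 = $42.53
Saving = $319.93 − $42.53 = $277.4

$277.40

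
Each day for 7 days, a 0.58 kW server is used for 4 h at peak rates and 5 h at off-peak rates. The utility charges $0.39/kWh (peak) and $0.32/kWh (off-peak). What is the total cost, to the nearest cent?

$12.83

Peak energy = 0.58 kW × 4 h × 7 = 16.24 kWh
Off-peak energy = 0.58 kW × 5 h × 7 = 20.3 kWh
Cost = 16.24 × $0.39 + 20.3 × $0.32 = $6.3336 + $6.496 = $12.83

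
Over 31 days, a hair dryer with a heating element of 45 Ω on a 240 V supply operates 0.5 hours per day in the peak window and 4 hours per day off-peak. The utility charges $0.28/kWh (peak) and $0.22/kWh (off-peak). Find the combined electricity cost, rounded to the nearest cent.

$40.47

Power = V²/R = 240²/45 = 1280 W = 1.28 kW
Peak energy = 1.28 kW × 0.5 h × 31 = 19.84 kWh
Off-peak energy = 1.28 kW × 4 h × 31 = 158.72 kWh
Cost = 19.84 × $0.28 + 158.72 × $0.22 = $5.5552 + $34.9184 = $40.47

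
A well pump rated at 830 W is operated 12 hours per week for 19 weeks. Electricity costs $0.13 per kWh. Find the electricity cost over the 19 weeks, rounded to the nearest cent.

$24.60

Runtime = 12 h/week × 19 weeks = 228 h
Energy = 0.83 kW × 228 h = 189.24 kWh
Cost = 189.24 kWh × $0.13/kWh = $24.60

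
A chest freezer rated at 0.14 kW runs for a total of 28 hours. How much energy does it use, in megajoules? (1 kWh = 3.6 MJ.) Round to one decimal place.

14.1 MJ

Energy = 0.14 kW × 28 h = 3.92 kWh
= 3.92 × 3.6 MJ = 14.1 MJ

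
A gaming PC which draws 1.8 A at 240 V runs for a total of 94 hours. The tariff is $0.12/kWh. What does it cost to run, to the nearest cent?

Power = 1.8 A × 240 V = 432 W = 0.432 kW
Energy = 0.432 kW × 94 h = 40.608 kWh
Cost = 40.608 kWh × $0.12/kWh = $4.87

$4.87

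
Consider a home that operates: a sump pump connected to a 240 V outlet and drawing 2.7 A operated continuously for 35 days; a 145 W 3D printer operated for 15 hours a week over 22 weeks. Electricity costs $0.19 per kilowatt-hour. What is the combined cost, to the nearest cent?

$112.51

sump pump: Power = 2.7 A × 240 V = 648 W = 0.648 kW
sump pump: Runtime = 24 h × 35 = 840 h
sump pump: 0.648 kW × 840 h = 544.32 kWh
3D printer: Runtime = 15 h/week × 22 weeks = 330 h
3D printer: 0.145 kW × 330 h = 47.85 kWh
Total energy = 592.17 kWh
Cost = 592.17 × $0.19 = $112.51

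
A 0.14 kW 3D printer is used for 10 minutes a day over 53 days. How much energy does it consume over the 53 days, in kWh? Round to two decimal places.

1.24 kWh

Runtime = 10 min × 53 = 530 min = 8.833333… h
Energy = 0.14 kW × 8.833333… h = 1.236666… kWh ≈ 1.24 kWh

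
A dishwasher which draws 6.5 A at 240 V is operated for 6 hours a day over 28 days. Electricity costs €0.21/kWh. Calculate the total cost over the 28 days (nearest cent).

€55.04

Power = 6.5 A × 240 V = 1560 W = 1.56 kW
Runtime = 6 h/day × 28 days = 168 h
Energy = 1.56 kW × 168 h = 262.08 kWh
Cost = 262.08 kWh × €0.21/kWh = €55.04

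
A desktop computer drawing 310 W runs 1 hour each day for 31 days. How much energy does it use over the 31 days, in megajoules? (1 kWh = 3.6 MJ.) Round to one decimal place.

34.6 MJ

Runtime = 1 h/day × 31 days = 31 h
Energy = 0.31 kW × 31 h = 9.61 kWh
= 9.61 × 3.6 MJ = 34.6 MJ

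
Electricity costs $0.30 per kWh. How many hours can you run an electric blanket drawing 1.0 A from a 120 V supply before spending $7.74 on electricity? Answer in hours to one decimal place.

215.0 h

Power = 1.0 A × 120 V = 120 W = 0.12 kW
Energy available = $7.74 ÷ $0.30/kWh = 25.8 kWh
Hours = 25.8 kWh ÷ 0.12 kW = 215.0 h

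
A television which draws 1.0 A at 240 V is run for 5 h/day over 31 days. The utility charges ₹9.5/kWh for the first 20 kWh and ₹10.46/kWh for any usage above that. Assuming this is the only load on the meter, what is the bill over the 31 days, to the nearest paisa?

₹369.91

Power = 1.0 A × 240 V = 240 W = 0.24 kW
Runtime = 5 h/day × 31 days = 155 h
Energy = 0.24 kW × 155 h = 37.2 kWh
Tier 1 (0–20 kWh): 20 × ₹9.5 = ₹190
Above 20 kWh: 17.2 × ₹10.46 = ₹179.912
Bill = ₹369.91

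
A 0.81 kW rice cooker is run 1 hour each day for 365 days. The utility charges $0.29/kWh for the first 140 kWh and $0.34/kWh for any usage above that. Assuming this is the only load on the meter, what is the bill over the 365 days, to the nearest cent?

Runtime = 1 h/day × 365 days = 365 h
Energy = 0.81 kW × 365 h = 295.65 kWh
Tier 1 (0–140 kWh): 140 × $0.29 = $40.6
Above 140 kWh: 155.65 × $0.34 = $52.921
Bill = $93.52

$93.52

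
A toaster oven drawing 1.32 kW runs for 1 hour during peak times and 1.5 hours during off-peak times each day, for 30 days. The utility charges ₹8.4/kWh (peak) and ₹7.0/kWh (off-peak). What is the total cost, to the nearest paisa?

₹748.44

Peak energy = 1.32 kW × 1 h × 30 = 39.6 kWh
Off-peak energy = 1.32 kW × 1.5 h × 30 = 59.4 kWh
Cost = 39.6 × ₹8.4 + 59.4 × ₹7.0 = ₹332.64 + ₹415.8 = ₹748.44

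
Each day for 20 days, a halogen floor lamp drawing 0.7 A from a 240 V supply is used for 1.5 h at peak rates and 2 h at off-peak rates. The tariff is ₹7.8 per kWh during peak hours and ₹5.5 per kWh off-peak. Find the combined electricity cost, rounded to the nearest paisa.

Power = 0.7 A × 240 V = 168 W = 0.168 kW
Peak energy = 0.168 kW × 1.5 h × 20 = 5.04 kWh
Off-peak energy = 0.168 kW × 2 h × 20 = 6.72 kWh
Cost = 5.04 × ₹7.8 + 6.72 × ₹5.5 = ₹39.312 + ₹36.96 = ₹76.27

₹76.27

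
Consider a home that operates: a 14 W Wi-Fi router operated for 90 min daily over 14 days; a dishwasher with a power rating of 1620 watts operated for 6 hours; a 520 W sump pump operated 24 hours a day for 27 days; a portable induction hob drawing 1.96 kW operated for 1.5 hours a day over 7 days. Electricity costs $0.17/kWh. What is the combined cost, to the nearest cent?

Wi-Fi router: Runtime = 90 min × 14 = 1260 min = 21 h
Wi-Fi router: 0.014 kW × 21 h = 0.294 kWh
dishwasher: 1.62 kW × 6 h = 9.72 kWh
sump pump: Runtime = 24 h × 27 = 648 h
sump pump: 0.52 kW × 648 h = 336.96 kWh
portable induction hob: Runtime = 1.5 h/day × 7 days = 10.5 h
portable induction hob: 1.96 kW × 10.5 h = 20.58 kWh
Total energy = 367.554 kWh
Cost = 367.554 × $0.17 = $62.48

$62.48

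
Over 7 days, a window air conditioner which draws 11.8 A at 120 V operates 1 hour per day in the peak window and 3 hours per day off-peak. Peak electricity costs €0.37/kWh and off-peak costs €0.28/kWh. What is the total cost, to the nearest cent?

Power = 11.8 A × 120 V = 1416 W = 1.416 kW
Peak energy = 1.416 kW × 1 h × 7 = 9.912 kWh
Off-peak energy = 1.416 kW × 3 h × 7 = 29.736 kWh
Cost = 9.912 × €0.37 + 29.736 × €0.28 = €3.66744 + €8.32608 = €11.99

€11.99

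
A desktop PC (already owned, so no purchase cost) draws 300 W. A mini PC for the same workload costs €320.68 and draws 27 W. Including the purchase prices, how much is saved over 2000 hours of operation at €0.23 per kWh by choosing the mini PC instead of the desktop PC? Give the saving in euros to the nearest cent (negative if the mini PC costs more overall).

desktop PC: €0.00 + (300/1000) kW × 2000 h × €0.23 = €0.00 + €138 = €138
mini PC: €320.68 + (27/1000) kW × 2000 h × €0.23 = €320.68 + €12.42 = €333.1
Saving = €138 − €333.1 = −€195.1

-€195.10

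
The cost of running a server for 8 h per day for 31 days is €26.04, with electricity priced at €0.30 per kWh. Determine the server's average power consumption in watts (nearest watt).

Energy = €26.04 ÷ €0.30/kWh = 86.8 kWh
Runtime = 8 h/day × 31 days = 248 h
Power = 86.8 kWh ÷ 248 h = 0.35 kW = 350 W

350 W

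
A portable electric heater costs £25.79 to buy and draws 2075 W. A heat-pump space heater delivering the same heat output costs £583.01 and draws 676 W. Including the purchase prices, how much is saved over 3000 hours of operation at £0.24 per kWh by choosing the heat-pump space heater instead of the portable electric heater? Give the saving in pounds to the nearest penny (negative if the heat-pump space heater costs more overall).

portable electric heater: £25.79 + (2075/1000) kW × 3000 h × £0.24 = £25.79 + £1494 = £1519.79
heat-pump space heater: £583.01 + (676/1000) kW × 3000 h × £0.24 = £583.01 + £486.72 = £1069.73
Saving = £1519.79 − £1069.73 = £450.06

£450.06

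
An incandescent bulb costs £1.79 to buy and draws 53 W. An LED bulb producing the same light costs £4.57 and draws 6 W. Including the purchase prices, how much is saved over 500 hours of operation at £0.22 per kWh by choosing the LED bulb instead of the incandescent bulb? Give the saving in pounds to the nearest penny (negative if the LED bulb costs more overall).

£2.39

incandescent bulb: £1.79 + (53/1000) kW × 500 h × £0.22 = £1.79 + £5.83 = £7.62
LED bulb: £4.57 + (6/1000) kW × 500 h × £0.22 = £4.57 + £0.66 = £5.23
Saving = £7.62 − £5.23 = £2.39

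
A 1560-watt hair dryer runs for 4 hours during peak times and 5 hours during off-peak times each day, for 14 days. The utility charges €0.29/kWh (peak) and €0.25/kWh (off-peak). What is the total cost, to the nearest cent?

Peak energy = 1.56 kW × 4 h × 14 = 87.36 kWh
Off-peak energy = 1.56 kW × 5 h × 14 = 109.2 kWh
Cost = 87.36 × €0.29 + 109.2 × €0.25 = €25.3344 + €27.3 = €52.63

€52.63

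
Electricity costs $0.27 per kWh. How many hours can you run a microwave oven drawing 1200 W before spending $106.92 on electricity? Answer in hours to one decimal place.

330.0 h

Energy available = $106.92 ÷ $0.27/kWh = 396 kWh
Hours = 396 kWh ÷ 1.2 kW = 330.0 h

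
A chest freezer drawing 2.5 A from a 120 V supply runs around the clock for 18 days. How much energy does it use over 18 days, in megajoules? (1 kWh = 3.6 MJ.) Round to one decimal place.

466.6 MJ

Power = 2.5 A × 120 V = 300 W = 0.3 kW
Runtime = 24 h × 18 = 432 h
Energy = 0.3 kW × 432 h = 129.6 kWh
= 129.6 × 3.6 MJ = 466.6 MJ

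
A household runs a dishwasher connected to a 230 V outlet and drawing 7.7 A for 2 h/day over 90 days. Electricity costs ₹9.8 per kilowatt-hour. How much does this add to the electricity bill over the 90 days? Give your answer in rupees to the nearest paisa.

Power = 7.7 A × 230 V = 1771 W = 1.771 kW
Runtime = 2 h/day × 90 days = 180 h
Energy = 1.771 kW × 180 h = 318.78 kWh
Cost = 318.78 kWh × ₹9.8/kWh = ₹3124.04

₹3124.04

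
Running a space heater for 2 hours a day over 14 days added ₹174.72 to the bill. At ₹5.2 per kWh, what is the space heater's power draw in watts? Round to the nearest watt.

1200 W

Energy = ₹174.72 ÷ ₹5.2/kWh = 33.6 kWh
Runtime = 2 h/day × 14 days = 28 h
Power = 33.6 kWh ÷ 28 h = 1.2 kW = 1200 W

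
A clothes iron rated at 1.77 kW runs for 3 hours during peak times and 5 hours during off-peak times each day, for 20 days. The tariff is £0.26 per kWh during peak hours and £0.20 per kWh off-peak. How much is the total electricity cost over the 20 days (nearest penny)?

Peak energy = 1.77 kW × 3 h × 20 = 106.2 kWh
Off-peak energy = 1.77 kW × 5 h × 20 = 177 kWh
Cost = 106.2 × £0.26 + 177 × £0.20 = £27.612 + £35.4 = £63.01

£63.01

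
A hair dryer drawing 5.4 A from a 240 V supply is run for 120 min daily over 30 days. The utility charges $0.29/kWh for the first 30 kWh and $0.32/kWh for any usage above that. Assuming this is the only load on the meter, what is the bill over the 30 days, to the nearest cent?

Power = 5.4 A × 240 V = 1296 W = 1.296 kW
Runtime = 120 min × 30 = 3600 min = 60 h
Energy = 1.296 kW × 60 h = 77.76 kWh
Tier 1 (0–30 kWh): 30 × $0.29 = $8.7
Above 30 kWh: 47.76 × $0.32 = $15.2832
Bill = $23.98

$23.98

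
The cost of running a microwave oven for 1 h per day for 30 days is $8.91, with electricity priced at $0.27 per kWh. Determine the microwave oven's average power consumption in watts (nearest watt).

1100 W

Energy = $8.91 ÷ $0.27/kWh = 33 kWh
Runtime = 1 h/day × 30 days = 30 h
Power = 33 kWh ÷ 30 h = 1.1 kW = 1100 W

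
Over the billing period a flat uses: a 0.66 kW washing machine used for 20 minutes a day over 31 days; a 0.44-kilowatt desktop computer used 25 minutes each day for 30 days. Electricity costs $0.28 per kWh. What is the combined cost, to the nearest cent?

washing machine: Runtime = 20 min × 31 = 620 min = 10.333333… h
washing machine: 0.66 kW × 10.333333… h = 6.82 kWh
desktop computer: Runtime = 25 min × 30 = 750 min = 12.5 h
desktop computer: 0.44 kW × 12.5 h = 5.5 kWh
Total energy = 12.32 kWh
Cost = 12.32 × $0.28 = $3.45

$3.45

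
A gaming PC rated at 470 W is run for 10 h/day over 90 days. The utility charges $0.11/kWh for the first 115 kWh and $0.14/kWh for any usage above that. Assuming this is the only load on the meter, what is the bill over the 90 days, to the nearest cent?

$55.77

Runtime = 10 h/day × 90 days = 900 h
Energy = 0.47 kW × 900 h = 423 kWh
Tier 1 (0–115 kWh): 115 × $0.11 = $12.65
Above 115 kWh: 308 × $0.14 = $43.12
Bill = $55.77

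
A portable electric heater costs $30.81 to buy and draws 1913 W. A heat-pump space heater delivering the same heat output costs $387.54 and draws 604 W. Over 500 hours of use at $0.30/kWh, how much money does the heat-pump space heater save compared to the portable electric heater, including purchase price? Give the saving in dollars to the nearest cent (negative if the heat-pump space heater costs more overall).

-$160.38

portable electric heater: $30.81 + (1913/1000) kW × 500 h × $0.30 = $30.81 + $286.95 = $317.76
heat-pump space heater: $387.54 + (604/1000) kW × 500 h × $0.30 = $387.54 + $90.6 = $478.14
Saving = $317.76 − $478.14 = −$160.38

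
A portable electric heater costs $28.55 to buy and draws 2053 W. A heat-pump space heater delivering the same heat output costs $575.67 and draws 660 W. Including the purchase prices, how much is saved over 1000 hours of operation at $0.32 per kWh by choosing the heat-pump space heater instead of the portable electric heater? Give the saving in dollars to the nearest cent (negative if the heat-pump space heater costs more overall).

portable electric heater: $28.55 + (2053/1000) kW × 1000 h × $0.32 = $28.55 + $656.96 = $685.51
heat-pump space heater: $575.67 + (660/1000) kW × 1000 h × $0.32 = $575.67 + $211.2 = $786.87
Saving = $685.51 − $786.87 = −$101.36

-$101.36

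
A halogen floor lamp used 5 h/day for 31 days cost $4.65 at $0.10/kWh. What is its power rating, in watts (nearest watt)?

Energy = $4.65 ÷ $0.10/kWh = 46.5 kWh
Runtime = 5 h/day × 31 days = 155 h
Power = 46.5 kWh ÷ 155 h = 0.3 kW = 300 W

300 W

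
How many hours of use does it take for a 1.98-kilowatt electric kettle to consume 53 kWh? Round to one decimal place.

26.8 h

Hours = 53 kWh ÷ 1.98 kW = 26.8 h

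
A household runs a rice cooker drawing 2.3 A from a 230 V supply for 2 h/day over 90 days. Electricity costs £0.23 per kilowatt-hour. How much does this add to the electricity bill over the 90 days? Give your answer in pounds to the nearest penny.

Power = 2.3 A × 230 V = 529 W = 0.529 kW
Runtime = 2 h/day × 90 days = 180 h
Energy = 0.529 kW × 180 h = 95.22 kWh
Cost = 95.22 kWh × £0.23/kWh = £21.90

£21.90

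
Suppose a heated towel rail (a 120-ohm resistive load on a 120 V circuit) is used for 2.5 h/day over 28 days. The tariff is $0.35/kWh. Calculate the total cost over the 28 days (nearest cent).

Power = V²/R = 120²/120 = 120 W = 0.12 kW
Runtime = 2.5 h/day × 28 days = 70 h
Energy = 0.12 kW × 70 h = 8.4 kWh
Cost = 8.4 kWh × $0.35/kWh = $2.94

$2.94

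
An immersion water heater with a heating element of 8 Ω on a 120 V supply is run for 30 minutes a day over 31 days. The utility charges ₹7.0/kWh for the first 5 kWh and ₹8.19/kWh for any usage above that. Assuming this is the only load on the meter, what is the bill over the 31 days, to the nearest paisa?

₹222.55

Power = V²/R = 120²/8 = 1800 W = 1.8 kW
Runtime = 30 min × 31 = 930 min = 15.5 h
Energy = 1.8 kW × 15.5 h = 27.9 kWh
Tier 1 (0–5 kWh): 5 × ₹7.0 = ₹35
Above 5 kWh: 22.9 × ₹8.19 = ₹187.551
Bill = ₹222.55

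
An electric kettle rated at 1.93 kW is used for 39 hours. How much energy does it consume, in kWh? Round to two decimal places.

Energy = 1.93 kW × 39 h = 75.27 kWh

75.27 kWh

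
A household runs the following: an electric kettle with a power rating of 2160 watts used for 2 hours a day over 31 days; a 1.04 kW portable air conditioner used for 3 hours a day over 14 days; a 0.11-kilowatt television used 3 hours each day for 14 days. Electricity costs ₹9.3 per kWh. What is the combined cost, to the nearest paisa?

₹1694.65

electric kettle: Runtime = 2 h/day × 31 days = 62 h
electric kettle: 2.16 kW × 62 h = 133.92 kWh
portable air conditioner: Runtime = 3 h/day × 14 days = 42 h
portable air conditioner: 1.04 kW × 42 h = 43.68 kWh
television: Runtime = 3 h/day × 14 days = 42 h
television: 0.11 kW × 42 h = 4.62 kWh
Total energy = 182.22 kWh
Cost = 182.22 × ₹9.3 = ₹1694.65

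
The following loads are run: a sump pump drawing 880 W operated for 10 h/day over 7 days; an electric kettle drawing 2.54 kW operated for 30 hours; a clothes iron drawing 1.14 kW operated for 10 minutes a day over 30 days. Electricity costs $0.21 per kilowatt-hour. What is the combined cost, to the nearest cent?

$30.14

sump pump: Runtime = 10 h/day × 7 days = 70 h
sump pump: 0.88 kW × 70 h = 61.6 kWh
electric kettle: 2.54 kW × 30 h = 76.2 kWh
clothes iron: Runtime = 10 min × 30 = 300 min = 5 h
clothes iron: 1.14 kW × 5 h = 5.7 kWh
Total energy = 143.5 kWh
Cost = 143.5 × $0.21 = $30.14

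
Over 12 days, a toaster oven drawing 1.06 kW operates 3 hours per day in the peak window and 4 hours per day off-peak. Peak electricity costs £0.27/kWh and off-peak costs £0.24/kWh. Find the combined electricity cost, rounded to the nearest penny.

£22.51

Peak energy = 1.06 kW × 3 h × 12 = 38.16 kWh
Off-peak energy = 1.06 kW × 4 h × 12 = 50.88 kWh
Cost = 38.16 × £0.27 + 50.88 × £0.24 = £10.3032 + £12.2112 = £22.51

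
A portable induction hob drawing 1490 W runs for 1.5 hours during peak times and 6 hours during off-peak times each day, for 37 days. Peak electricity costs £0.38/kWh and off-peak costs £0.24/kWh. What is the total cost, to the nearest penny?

£110.81

Peak energy = 1.49 kW × 1.5 h × 37 = 82.695 kWh
Off-peak energy = 1.49 kW × 6 h × 37 = 330.78 kWh
Cost = 82.695 × £0.38 + 330.78 × £0.24 = £31.4241 + £79.3872 = £110.81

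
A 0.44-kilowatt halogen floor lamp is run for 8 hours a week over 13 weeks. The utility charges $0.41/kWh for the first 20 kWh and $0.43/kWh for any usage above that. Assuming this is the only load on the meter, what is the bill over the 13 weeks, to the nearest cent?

$19.28

Runtime = 8 h/week × 13 weeks = 104 h
Energy = 0.44 kW × 104 h = 45.76 kWh
Tier 1 (0–20 kWh): 20 × $0.41 = $8.2
Above 20 kWh: 25.76 × $0.43 = $11.0768
Bill = $19.28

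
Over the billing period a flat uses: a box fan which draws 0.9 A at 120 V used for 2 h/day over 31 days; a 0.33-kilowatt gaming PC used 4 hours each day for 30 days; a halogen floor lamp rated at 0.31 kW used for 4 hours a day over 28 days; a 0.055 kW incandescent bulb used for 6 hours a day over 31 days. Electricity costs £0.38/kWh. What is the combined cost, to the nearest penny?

box fan: Power = 0.9 A × 120 V = 108 W = 0.108 kW
box fan: Runtime = 2 h/day × 31 days = 62 h
box fan: 0.108 kW × 62 h = 6.696 kWh
gaming PC: Runtime = 4 h/day × 30 days = 120 h
gaming PC: 0.33 kW × 120 h = 39.6 kWh
halogen floor lamp: Runtime = 4 h/day × 28 days = 112 h
halogen floor lamp: 0.31 kW × 112 h = 34.72 kWh
incandescent bulb: Runtime = 6 h/day × 31 days = 186 h
incandescent bulb: 0.055 kW × 186 h = 10.23 kWh
Total energy = 91.246 kWh
Cost = 91.246 × £0.38 = £34.67

£34.67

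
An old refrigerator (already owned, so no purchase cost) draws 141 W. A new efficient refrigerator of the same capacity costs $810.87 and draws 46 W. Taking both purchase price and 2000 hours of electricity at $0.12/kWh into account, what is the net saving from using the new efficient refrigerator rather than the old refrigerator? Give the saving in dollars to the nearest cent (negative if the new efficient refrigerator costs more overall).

old refrigerator: $0.00 + (141/1000) kW × 2000 h × $0.12 = $0.00 + $33.84 = $33.84
new efficient refrigerator: $810.87 + (46/1000) kW × 2000 h × $0.12 = $810.87 + $11.04 = $821.91
Saving = $33.84 − $821.91 = −$788.07

-$788.07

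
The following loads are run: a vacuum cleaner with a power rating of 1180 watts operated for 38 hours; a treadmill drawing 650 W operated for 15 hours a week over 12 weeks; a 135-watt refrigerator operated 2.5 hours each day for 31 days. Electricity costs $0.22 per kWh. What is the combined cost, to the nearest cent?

$37.91

vacuum cleaner: 1.18 kW × 38 h = 44.84 kWh
treadmill: Runtime = 15 h/week × 12 weeks = 180 h
treadmill: 0.65 kW × 180 h = 117 kWh
refrigerator: Runtime = 2.5 h/day × 31 days = 77.5 h
refrigerator: 0.135 kW × 77.5 h = 10.4625 kWh
Total energy = 172.3025 kWh
Cost = 172.3025 × $0.22 = $37.91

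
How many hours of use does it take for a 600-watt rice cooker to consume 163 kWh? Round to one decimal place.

Hours = 163 kWh ÷ 0.6 kW = 271.7 h

271.7 h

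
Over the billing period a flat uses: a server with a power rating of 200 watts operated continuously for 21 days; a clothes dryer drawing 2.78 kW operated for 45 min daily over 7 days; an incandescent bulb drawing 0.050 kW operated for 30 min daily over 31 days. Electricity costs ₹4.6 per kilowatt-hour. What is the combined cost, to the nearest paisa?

server: Runtime = 24 h × 21 = 504 h
server: 0.2 kW × 504 h = 100.8 kWh
clothes dryer: Runtime = 45 min × 7 = 315 min = 5.25 h
clothes dryer: 2.78 kW × 5.25 h = 14.595 kWh
incandescent bulb: Runtime = 30 min × 31 = 930 min = 15.5 h
incandescent bulb: 0.05 kW × 15.5 h = 0.775 kWh
Total energy = 116.17 kWh
Cost = 116.17 × ₹4.6 = ₹534.38

₹534.38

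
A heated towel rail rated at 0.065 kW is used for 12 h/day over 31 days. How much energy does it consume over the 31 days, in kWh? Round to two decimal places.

Runtime = 12 h/day × 31 days = 372 h
Energy = 0.065 kW × 372 h = 24.18 kWh

24.18 kWh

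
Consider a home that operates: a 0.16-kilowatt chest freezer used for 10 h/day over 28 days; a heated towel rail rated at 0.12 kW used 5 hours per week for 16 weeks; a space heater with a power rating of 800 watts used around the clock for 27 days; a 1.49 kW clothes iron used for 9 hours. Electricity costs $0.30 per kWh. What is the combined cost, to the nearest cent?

$175.86

chest freezer: Runtime = 10 h/day × 28 days = 280 h
chest freezer: 0.16 kW × 280 h = 44.8 kWh
heated towel rail: Runtime = 5 h/week × 16 weeks = 80 h
heated towel rail: 0.12 kW × 80 h = 9.6 kWh
space heater: Runtime = 24 h × 27 = 648 h
space heater: 0.8 kW × 648 h = 518.4 kWh
clothes iron: 1.49 kW × 9 h = 13.41 kWh
Total energy = 586.21 kWh
Cost = 586.21 × $0.30 = $175.86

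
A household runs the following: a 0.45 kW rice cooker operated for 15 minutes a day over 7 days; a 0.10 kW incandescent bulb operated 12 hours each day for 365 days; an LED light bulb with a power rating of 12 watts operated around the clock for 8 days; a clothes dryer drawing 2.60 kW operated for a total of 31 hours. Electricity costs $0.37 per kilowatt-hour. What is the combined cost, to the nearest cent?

rice cooker: Runtime = 15 min × 7 = 105 min = 1.75 h
rice cooker: 0.45 kW × 1.75 h = 0.7875 kWh
incandescent bulb: Runtime = 12 h/day × 365 days = 4380 h
incandescent bulb: 0.1 kW × 4380 h = 438 kWh
LED light bulb: Runtime = 24 h × 8 = 192 h
LED light bulb: 0.012 kW × 192 h = 2.304 kWh
clothes dryer: 2.6 kW × 31 h = 80.6 kWh
Total energy = 521.6915 kWh
Cost = 521.6915 × $0.37 = $193.03

$193.03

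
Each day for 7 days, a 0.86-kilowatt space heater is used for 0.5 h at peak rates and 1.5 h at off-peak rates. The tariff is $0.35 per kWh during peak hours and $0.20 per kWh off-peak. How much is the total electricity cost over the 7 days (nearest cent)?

$2.86

Peak energy = 0.86 kW × 0.5 h × 7 = 3.01 kWh
Off-peak energy = 0.86 kW × 1.5 h × 7 = 9.03 kWh
Cost = 3.01 × $0.35 + 9.03 × $0.20 = $1.0535 + $1.806 = $2.86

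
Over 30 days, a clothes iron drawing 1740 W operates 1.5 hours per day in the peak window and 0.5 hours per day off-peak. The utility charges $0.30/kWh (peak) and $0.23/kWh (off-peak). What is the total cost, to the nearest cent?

Peak energy = 1.74 kW × 1.5 h × 30 = 78.3 kWh
Off-peak energy = 1.74 kW × 0.5 h × 30 = 26.1 kWh
Cost = 78.3 × $0.30 + 26.1 × $0.23 = $23.49 + $6.003 = $29.49

$29.49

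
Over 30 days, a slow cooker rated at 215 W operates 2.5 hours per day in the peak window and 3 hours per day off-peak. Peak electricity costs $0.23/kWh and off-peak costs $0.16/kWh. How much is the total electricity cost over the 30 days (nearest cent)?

Peak energy = 0.215 kW × 2.5 h × 30 = 16.125 kWh
Off-peak energy = 0.215 kW × 3 h × 30 = 19.35 kWh
Cost = 16.125 × $0.23 + 19.35 × $0.16 = $3.70875 + $3.096 = $6.80

$6.80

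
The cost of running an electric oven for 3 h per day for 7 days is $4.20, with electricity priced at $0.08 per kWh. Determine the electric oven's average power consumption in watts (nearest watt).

Energy = $4.20 ÷ $0.08/kWh = 52.5 kWh
Runtime = 3 h/day × 7 days = 21 h
Power = 52.5 kWh ÷ 21 h = 2.5 kW = 2500 W

2500 W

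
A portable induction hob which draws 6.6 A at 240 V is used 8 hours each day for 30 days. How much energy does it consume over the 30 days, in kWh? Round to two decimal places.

Power = 6.6 A × 240 V = 1584 W = 1.584 kW
Runtime = 8 h/day × 30 days = 240 h
Energy = 1.584 kW × 240 h = 380.16 kWh

380.16 kWh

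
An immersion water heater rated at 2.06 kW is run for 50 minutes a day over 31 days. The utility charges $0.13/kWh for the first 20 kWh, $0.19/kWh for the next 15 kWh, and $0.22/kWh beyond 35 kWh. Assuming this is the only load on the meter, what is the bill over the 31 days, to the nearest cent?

Runtime = 50 min × 31 = 1550 min = 25.833333… h
Energy = 2.06 kW × 25.833333… h = 53.216666… kWh
Tier 1 (0–20 kWh): 20 × $0.13 = $2.6
Tier 2 (20–35 kWh): 15 × $0.19 = $2.85
Above 35 kWh: 18.216666… × $0.22 = $4.007666…
Bill = $9.46

$9.46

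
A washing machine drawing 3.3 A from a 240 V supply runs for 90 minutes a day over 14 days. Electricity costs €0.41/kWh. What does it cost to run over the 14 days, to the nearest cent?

Power = 3.3 A × 240 V = 792 W = 0.792 kW
Runtime = 90 min × 14 = 1260 min = 21 h
Energy = 0.792 kW × 21 h = 16.632 kWh
Cost = 16.632 kWh × €0.41/kWh = €6.82

€6.82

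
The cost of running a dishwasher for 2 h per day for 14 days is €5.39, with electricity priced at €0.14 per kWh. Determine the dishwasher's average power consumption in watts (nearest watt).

Energy = €5.39 ÷ €0.14/kWh = 38.5 kWh
Runtime = 2 h/day × 14 days = 28 h
Power = 38.5 kWh ÷ 28 h = 1.375 kW = 1375 W

1375 W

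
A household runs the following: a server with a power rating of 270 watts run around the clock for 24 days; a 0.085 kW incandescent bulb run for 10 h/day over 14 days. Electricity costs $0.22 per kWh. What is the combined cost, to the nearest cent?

$36.83

server: Runtime = 24 h × 24 = 576 h
server: 0.27 kW × 576 h = 155.52 kWh
incandescent bulb: Runtime = 10 h/day × 14 days = 140 h
incandescent bulb: 0.085 kW × 140 h = 11.9 kWh
Total energy = 167.42 kWh
Cost = 167.42 × $0.22 = $36.83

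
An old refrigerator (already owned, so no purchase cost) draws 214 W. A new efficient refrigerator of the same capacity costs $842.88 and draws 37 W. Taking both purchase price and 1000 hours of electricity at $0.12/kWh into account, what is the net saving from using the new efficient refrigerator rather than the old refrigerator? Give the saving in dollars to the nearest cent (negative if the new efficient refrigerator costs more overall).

-$821.64

old refrigerator: $0.00 + (214/1000) kW × 1000 h × $0.12 = $0.00 + $25.68 = $25.68
new efficient refrigerator: $842.88 + (37/1000) kW × 1000 h × $0.12 = $842.88 + $4.44 = $847.32
Saving = $25.68 − $847.32 = −$821.64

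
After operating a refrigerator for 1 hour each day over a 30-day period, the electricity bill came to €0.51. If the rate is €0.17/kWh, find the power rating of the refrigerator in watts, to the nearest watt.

100 W

Energy = €0.51 ÷ €0.17/kWh = 3 kWh
Runtime = 1 h/day × 30 days = 30 h
Power = 3 kWh ÷ 30 h = 0.1 kW = 100 W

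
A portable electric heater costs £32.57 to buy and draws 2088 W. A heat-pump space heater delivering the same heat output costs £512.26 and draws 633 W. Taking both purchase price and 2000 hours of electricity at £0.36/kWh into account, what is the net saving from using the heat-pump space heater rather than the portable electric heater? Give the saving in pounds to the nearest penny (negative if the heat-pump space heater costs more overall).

£567.91

portable electric heater: £32.57 + (2088/1000) kW × 2000 h × £0.36 = £32.57 + £1503.36 = £1535.93
heat-pump space heater: £512.26 + (633/1000) kW × 2000 h × £0.36 = £512.26 + £455.76 = £968.02
Saving = £1535.93 − £968.02 = £567.91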